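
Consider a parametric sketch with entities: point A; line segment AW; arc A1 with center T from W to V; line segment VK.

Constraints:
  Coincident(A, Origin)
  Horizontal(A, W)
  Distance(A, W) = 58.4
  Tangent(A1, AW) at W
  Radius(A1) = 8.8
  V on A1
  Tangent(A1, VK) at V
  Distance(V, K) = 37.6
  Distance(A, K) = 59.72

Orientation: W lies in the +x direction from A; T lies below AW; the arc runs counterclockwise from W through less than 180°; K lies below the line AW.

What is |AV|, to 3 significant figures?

50.3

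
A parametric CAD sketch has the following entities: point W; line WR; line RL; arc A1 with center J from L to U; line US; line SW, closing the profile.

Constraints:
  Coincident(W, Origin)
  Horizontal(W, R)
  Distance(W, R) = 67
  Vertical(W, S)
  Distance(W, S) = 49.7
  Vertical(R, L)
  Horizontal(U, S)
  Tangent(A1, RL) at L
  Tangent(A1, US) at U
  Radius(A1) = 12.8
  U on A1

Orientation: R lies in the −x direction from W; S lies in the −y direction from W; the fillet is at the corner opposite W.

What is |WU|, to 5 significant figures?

73.537

The virtual corner opposite W is at (-67.000, -49.700). The tangent condition forces JL to be normal to RL and A1 meets US tangentially, so JU is at right angles to US, with radius 12.8, so the center J sits 12.8 in from both sides at J = (-54.200, -36.900). That places the tangent points at L = (-67.000, -36.900) on RL and U = (-54.200, -49.700) on US. Then |WU| = |U − W| = 73.537.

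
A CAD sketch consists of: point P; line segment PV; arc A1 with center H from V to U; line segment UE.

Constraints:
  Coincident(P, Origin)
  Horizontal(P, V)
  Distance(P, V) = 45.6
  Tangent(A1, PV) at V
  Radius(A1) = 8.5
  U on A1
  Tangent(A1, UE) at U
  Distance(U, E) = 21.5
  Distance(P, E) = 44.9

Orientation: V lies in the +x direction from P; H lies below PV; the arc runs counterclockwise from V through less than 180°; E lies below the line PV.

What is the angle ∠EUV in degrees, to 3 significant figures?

139°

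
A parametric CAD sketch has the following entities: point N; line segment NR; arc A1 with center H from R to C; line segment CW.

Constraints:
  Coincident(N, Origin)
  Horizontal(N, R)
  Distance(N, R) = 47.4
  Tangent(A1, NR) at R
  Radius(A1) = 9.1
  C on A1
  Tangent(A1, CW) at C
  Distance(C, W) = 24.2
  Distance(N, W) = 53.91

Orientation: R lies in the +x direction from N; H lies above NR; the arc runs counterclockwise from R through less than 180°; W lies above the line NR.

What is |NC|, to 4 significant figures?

56.77

N is at the origin; N and R share the same y with |NR| = 47.4 and R on the +x side, so R = (47.40, 0.000). A1 meets NR tangentially, so HR is at right angles to NR, so H = R + (0, 9.1) = (47.40, 9.100). Since HC ⟂ CW (tangency), |HW| = √(9.1² + 24.2²) = 25.85 regardless of where C sits on A1. So W lies on both circle(N, 53.91) and circle(H, 25.85); the above-NR intersection is W = (41.60, 34.29). C is the foot of the tangent from W: C = (54.98, 14.13).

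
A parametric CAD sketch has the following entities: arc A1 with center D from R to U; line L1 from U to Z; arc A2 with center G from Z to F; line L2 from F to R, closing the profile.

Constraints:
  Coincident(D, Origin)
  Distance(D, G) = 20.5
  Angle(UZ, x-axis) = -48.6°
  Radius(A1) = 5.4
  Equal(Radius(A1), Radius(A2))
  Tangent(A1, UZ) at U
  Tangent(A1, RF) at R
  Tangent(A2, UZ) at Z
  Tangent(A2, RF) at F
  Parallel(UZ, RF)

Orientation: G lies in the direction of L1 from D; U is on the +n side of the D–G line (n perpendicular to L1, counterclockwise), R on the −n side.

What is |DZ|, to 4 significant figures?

21.20

The slot axis is L1's direction at -48.6°, so u = (cos -48.6°, sin -48.6°) = (0.6613, -0.7501) and n = (−sin -48.6°, cos -48.6°) = (0.7501, 0.6613). D is at the origin and G lies 20.5 along u from D, so G = 20.5·u = (13.56, -15.38). Tangency of A1 to both parallel lines with radius 5.4 puts U and R at D ± 5.4·n: U = (4.051, 3.571), R = (-4.051, -3.571). Equal radii place Z and F the same way about G: Z = G + 5.4·n = (17.61, -11.81), F = G − 5.4·n = (9.506, -18.95). Then |DZ| = |Z − D| = 21.20.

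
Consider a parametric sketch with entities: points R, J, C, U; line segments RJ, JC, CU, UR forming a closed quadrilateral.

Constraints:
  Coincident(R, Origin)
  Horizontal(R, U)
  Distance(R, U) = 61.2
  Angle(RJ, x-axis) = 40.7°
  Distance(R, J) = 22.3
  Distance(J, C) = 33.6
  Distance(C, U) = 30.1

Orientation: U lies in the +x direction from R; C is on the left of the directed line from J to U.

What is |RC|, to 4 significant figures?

55.18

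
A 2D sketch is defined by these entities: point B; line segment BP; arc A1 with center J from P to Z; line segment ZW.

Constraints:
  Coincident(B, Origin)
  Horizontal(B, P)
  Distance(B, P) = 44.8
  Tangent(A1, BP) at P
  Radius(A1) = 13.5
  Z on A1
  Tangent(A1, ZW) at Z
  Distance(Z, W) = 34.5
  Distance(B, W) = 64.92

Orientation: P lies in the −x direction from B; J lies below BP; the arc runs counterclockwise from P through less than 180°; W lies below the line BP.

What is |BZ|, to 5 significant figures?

60.114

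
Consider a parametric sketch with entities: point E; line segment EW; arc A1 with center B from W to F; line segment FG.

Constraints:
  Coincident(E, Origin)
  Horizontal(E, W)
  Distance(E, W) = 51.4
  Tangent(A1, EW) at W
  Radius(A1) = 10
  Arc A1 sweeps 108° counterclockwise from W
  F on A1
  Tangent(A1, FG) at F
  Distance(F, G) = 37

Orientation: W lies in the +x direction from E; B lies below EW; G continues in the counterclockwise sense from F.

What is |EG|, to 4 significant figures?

71.93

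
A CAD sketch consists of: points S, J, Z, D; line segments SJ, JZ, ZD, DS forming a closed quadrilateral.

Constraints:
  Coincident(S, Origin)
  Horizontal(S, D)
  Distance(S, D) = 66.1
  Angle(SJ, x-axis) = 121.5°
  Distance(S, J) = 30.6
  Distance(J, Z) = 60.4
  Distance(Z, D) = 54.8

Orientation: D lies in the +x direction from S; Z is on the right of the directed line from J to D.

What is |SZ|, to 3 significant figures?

29.8

Checks: |JZ| = 60.40 ✓; |ZD| = 54.80 ✓.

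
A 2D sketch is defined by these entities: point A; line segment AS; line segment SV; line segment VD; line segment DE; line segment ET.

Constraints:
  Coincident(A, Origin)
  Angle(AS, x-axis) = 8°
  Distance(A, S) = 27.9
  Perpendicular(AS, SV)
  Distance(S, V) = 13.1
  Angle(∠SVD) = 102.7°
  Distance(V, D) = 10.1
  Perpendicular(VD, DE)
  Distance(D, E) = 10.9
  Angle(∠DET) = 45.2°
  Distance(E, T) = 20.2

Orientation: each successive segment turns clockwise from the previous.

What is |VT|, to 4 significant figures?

5.388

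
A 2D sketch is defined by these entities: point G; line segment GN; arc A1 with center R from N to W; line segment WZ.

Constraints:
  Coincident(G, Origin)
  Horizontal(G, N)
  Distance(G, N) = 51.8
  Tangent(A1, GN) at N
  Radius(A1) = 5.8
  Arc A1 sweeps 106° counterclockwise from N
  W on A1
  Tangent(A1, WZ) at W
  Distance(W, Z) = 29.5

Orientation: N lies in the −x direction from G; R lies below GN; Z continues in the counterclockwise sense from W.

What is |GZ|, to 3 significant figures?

60.9

G is at the origin; GN is horizontal with |GN| = 51.8 and N on the −x side, so N = (-51.8, 0.00). Tangency of A1 to GN means the radius RN is perpendicular to GN, so R = N + (0, -5.8) = (-51.8, -5.80). On A1, N sits at bearing 90° from R; a 106° counterclockwise sweep puts W at bearing 196°, so W = R + 5.8·(cos 196°, sin 196°) = (-57.4, -7.40). A1 meets WZ tangentially, so RW is at right angles to WZ, so WZ runs along (−sin 196°, cos 196°); with |WZ| = 29.5, Z = (-49.2, -35.8). Then |GZ| = |Z − G| = 60.9.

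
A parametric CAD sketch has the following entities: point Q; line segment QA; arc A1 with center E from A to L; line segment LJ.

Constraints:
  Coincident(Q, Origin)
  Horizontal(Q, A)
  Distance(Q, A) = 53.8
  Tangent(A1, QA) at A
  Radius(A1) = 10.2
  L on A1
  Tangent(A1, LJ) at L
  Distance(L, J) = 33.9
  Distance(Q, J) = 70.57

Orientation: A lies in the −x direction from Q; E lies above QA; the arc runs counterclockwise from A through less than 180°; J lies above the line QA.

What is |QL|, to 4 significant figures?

45.96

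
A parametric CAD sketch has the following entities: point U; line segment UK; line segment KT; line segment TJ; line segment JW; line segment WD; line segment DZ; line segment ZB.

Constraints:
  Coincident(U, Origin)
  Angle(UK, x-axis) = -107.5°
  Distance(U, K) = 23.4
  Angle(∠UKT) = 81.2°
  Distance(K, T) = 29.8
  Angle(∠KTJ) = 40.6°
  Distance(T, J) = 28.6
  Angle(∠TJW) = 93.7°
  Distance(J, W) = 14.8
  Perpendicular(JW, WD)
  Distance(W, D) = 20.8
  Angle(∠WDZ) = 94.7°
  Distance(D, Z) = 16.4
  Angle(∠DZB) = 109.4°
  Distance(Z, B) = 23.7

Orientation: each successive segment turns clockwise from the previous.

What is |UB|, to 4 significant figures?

13.10

U is at the origin; UK runs at -107.5° with length 23.4, so K = (-7.037, -22.32). ∠UKT = 81.2° gives KT at 153.7° from the x-axis; with |KT| = 29.8, T = (-33.75, -9.113). ∠KTJ = 40.6° gives TJ at 14.30° from the x-axis; with |TJ| = 28.6, J = (-6.038, -2.049). ∠TJW = 93.7° gives JW at -72.00° from the x-axis; with |JW| = 14.8, W = (-1.465, -16.12). JW ⟂ WD, so WD runs at -162.0°; with |WD| = 20.8, D = (-21.25, -22.55). ∠WDZ = 94.7° gives DZ at 112.7° from the x-axis; with |DZ| = 16.4, Z = (-27.58, -7.423). ∠DZB = 109.4° gives ZB at 42.10° from the x-axis; with |ZB| = 23.7, B = (-9.991, 8.466). Then |UB| = |B − U| = 13.10.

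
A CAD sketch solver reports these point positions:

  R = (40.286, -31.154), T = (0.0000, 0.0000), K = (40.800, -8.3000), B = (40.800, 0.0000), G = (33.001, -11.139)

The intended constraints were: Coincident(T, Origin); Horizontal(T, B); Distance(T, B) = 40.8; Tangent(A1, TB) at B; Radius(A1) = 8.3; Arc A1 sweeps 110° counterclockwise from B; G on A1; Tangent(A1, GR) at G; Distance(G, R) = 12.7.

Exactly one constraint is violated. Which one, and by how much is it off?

Distance(G, R) = 12.7 — off by 8.60.

T = (0.00, 0.00) ✓; T.y = 0.00, B.y = 0.00 ✓; |TB| = 40.80 ✓; ∠(KB, BT) = 90.00° ✓; |KB| = 8.300 ✓; bearing(K→G) − bearing(K→B) = 110.0° ✓; |KG| = 8.300 ✓; ∠(KG, GR) = 90.00° ✓; |GR| = 21.30 ✗.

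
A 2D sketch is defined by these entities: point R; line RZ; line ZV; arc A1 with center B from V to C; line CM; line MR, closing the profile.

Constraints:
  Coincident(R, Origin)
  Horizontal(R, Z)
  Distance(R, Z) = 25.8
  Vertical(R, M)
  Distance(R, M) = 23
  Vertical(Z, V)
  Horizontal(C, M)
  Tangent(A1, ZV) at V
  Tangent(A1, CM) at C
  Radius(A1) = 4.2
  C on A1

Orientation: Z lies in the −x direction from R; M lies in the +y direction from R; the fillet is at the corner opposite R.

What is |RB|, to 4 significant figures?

28.64

RM is vertical with |RM| = 23.0 and M on the +y side, so M = (0.000, 23.00). The virtual corner opposite R is at (-25.80, 23.00). Tangency of A1 to ZV means the radius BV is perpendicular to ZV and A1 meets CM tangentially, so BC is at right angles to CM, with radius 4.2, so the center B sits 4.2 in from both sides at B = (-21.60, 18.80). Then |RB| = |B − R| = 28.64.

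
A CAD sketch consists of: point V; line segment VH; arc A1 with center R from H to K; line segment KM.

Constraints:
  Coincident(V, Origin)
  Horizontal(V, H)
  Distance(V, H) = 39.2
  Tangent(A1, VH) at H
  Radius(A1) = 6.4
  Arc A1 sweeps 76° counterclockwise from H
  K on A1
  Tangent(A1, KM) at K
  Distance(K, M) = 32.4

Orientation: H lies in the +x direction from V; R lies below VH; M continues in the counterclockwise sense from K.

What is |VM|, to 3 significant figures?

44.2

V is at the origin; VH is horizontal with |VH| = 39.2 and H on the +x side, so H = (39.2, 0.00). Tangency of A1 to VH means the radius RH is perpendicular to VH, so R = H + (0, -6.4) = (39.2, -6.40). On A1, H sits at bearing 90° from R; a 76° counterclockwise sweep puts K at bearing 166°, so K = R + 6.4·(cos 166°, sin 166°) = (33.0, -4.85). A1 meets KM tangentially, so RK is at right angles to KM, so KM runs along (−sin 166°, cos 166°); with |KM| = 32.4, M = (25.2, -36.3). Then |VM| = |M − V| = 44.2.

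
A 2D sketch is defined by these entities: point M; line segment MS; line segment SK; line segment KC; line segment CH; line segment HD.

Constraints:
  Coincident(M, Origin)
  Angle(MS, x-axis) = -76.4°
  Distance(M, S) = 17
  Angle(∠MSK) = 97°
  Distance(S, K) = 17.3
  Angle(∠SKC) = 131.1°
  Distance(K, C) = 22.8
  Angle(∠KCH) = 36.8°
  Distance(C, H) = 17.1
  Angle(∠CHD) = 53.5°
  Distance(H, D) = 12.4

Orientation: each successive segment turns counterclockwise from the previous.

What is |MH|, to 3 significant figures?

17.9

∠SKC = 131.1° gives KC at 55.5° from the x-axis; with |KC| = 22.8, C = (34.1, 4.26). ∠KCH = 36.8° gives CH at -161° from the x-axis; with |CH| = 17.1, H = (17.9, -1.23). Then |MH| = |H − M| = 17.9.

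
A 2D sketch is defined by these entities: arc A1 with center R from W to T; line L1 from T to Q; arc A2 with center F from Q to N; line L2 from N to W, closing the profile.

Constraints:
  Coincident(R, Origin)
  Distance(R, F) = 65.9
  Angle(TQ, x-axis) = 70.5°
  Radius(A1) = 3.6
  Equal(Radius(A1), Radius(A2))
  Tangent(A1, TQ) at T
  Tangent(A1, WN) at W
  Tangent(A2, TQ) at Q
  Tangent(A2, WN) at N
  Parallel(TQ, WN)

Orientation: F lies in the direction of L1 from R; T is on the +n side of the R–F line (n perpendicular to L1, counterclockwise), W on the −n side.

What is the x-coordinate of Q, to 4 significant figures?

18.60

The slot axis is L1's direction at 70.5°, so u = (cos 70.5°, sin 70.5°) = (0.3338, 0.9426) and n = (−sin 70.5°, cos 70.5°) = (-0.9426, 0.3338). R is at the origin and F lies 65.9 along u from R, so F = 65.9·u = (22.00, 62.12). Tangency of A1 to both parallel lines with radius 3.6 puts T and W at R ± 3.6·n: T = (-3.394, 1.202), W = (3.394, -1.202). Equal radii place Q and N the same way about F: Q = F + 3.6·n = (18.60, 63.32), N = F − 3.6·n = (25.39, 60.92). So Q.x = 18.60.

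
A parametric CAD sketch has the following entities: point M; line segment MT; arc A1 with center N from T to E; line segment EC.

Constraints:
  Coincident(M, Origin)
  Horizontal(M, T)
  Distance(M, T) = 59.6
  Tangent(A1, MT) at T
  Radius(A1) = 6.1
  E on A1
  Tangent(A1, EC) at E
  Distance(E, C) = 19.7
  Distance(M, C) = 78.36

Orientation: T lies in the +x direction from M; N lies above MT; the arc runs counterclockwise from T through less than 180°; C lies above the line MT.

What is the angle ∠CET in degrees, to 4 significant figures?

153.1°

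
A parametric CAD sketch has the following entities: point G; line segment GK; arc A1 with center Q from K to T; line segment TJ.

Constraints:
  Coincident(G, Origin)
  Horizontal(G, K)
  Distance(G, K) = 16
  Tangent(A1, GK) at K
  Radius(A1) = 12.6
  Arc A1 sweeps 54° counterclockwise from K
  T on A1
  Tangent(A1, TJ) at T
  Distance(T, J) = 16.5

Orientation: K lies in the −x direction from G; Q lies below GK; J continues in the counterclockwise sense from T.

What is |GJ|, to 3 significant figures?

40.4

On A1, K sits at bearing 90° from Q; a 54° counterclockwise sweep puts T at bearing 144°, so T = Q + 12.6·(cos 144°, sin 144°) = (-26.2, -5.19). The tangent condition forces QT to be normal to TJ, so TJ runs along (−sin 144°, cos 144°); with |TJ| = 16.5, J = (-35.9, -18.5). Then |GJ| = |J − G| = 40.4.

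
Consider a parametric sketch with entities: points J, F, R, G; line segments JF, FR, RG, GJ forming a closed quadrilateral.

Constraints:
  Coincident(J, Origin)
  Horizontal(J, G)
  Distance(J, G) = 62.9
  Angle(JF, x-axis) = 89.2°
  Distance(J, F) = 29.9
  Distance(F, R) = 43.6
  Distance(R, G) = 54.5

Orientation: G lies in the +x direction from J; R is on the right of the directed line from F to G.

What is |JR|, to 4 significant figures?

16.07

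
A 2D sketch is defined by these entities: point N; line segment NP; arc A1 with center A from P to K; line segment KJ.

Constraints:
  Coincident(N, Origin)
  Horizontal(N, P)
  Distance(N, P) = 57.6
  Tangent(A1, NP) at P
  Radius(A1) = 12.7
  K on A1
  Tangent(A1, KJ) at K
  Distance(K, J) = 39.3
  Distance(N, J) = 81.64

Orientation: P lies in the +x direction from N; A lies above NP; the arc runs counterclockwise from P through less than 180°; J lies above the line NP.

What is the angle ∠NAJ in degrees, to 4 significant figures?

107.7°

Checks: |AK| = 12.70 ✓; ∠(AK, KJ) = 90.00° ✓; |KJ| = 39.30 ✓; |NJ| = 81.64 ✓.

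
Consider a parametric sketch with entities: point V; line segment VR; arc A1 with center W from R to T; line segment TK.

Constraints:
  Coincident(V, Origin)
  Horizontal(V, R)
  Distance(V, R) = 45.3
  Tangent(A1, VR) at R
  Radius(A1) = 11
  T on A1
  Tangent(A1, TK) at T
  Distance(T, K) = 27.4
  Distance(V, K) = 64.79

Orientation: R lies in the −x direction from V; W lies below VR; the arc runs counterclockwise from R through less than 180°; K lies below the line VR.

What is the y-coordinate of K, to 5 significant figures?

-39.972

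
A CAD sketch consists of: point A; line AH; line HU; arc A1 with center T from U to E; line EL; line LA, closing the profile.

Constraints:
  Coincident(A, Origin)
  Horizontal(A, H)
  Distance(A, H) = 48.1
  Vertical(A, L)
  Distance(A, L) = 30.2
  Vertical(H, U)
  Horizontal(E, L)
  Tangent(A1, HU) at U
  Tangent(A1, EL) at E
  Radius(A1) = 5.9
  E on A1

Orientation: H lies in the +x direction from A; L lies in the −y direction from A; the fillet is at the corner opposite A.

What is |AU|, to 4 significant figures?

53.89

A is at the origin; A and H share the same y with |AH| = 48.1 and H on the +x side, so H = (48.10, 0.000). AL is vertical with |AL| = 30.2 and L on the −y side, so L = (0.000, -30.20). The virtual corner opposite A is at (48.10, -30.20). A1 meets HU tangentially, so TU is at right angles to HU and since A1 is tangent to EL there, TE ⟂ EL, with radius 5.9, so the center T sits 5.9 in from both sides at T = (42.20, -24.30). That places the tangent points at U = (48.10, -24.30) on HU and E = (42.20, -30.20) on EL. Then |AU| = |U − A| = 53.89.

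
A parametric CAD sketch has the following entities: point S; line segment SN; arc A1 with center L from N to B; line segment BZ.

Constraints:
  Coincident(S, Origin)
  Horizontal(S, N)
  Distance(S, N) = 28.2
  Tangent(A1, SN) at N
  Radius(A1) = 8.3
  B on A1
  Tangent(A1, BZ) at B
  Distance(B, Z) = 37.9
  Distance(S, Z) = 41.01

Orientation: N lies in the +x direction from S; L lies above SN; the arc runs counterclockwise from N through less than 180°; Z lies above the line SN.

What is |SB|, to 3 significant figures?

36.8

Checks: |LB| = 8.300 ✓; ∠(LB, BZ) = 90.00° ✓; |BZ| = 37.90 ✓; |SZ| = 41.01 ✓.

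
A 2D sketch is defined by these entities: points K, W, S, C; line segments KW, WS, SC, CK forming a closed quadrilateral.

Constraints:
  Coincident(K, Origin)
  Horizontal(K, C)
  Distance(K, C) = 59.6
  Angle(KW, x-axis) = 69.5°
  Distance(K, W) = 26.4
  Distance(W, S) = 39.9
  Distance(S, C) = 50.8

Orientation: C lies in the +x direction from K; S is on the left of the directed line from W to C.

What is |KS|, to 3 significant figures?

63.4

Checks: |WS| = 39.90 ✓; |SC| = 50.80 ✓.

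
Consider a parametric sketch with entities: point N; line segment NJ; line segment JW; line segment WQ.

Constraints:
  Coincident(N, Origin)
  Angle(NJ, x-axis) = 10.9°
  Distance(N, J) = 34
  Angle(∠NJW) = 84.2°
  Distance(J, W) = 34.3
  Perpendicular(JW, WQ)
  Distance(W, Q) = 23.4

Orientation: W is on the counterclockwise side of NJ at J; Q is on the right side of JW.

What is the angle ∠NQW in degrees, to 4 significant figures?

28.34°

N is at the origin; NJ runs at 10.9° with length 34.0, so J = 34.0·(cos 10.9°, sin 10.9°) = (33.39, 6.429). ∠NJW = 84.2°, so JW runs at 10.9° + (180° − 84.2°) = 106.7° from the x-axis; with |JW| = 34.3, W = J + 34.3·(cos 106.7°, sin 106.7°) = (23.53, 39.28). JW is perpendicular to WQ; with |WQ| = 23.4 on the right of JW, Q = W + 23.4·(0.9578, 0.2874) = (45.94, 46.01). Then cos ∠NQW = QN·QW / (|QN||QW|), giving 28.34°.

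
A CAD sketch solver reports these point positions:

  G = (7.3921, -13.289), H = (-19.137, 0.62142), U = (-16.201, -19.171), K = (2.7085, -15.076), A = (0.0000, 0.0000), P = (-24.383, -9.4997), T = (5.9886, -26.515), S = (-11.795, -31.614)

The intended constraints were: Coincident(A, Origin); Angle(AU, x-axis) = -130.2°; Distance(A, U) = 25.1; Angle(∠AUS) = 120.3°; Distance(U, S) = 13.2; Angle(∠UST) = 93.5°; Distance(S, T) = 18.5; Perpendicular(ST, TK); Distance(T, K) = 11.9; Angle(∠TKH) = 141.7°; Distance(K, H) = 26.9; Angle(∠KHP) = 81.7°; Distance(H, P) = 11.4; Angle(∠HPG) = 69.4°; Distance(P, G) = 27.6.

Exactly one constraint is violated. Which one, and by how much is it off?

Distance(P, G) = 27.6 — off by 4.40.

A = (0.00, 0.00) ✓; AU at -130.2° ✓; |AU| = 25.10 ✓; ∠AUS = 120.3° ✓; |US| = 13.20 ✓; ∠UST = 93.50° ✓; |ST| = 18.50 ✓; ∠(ST, TK) = 90.00° ✓; |TK| = 11.90 ✓; ∠TKH = 141.7° ✓; |KH| = 26.90 ✓; ∠KHP = 81.70° ✓; |HP| = 11.40 ✓; ∠HPG = 69.40° ✓; |PG| = 32.00 ✗.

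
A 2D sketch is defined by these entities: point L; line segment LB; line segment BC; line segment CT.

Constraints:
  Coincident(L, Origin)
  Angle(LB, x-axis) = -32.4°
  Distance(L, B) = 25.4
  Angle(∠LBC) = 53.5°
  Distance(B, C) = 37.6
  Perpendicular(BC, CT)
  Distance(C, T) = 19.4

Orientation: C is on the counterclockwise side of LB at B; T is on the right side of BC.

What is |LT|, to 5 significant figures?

45.731

L is at the origin; LB runs at -32.4° with length 25.4, so B = 25.4·(cos -32.4°, sin -32.4°) = (21.446, -13.610). ∠LBC = 53.5°, so BC runs at -32.4° + (180° − 53.5°) = 94.100° from the x-axis; with |BC| = 37.6, C = B + 37.6·(cos 94.100°, sin 94.100°) = (18.758, 23.894). BC ⟂ CT; with |CT| = 19.4 on the right of BC, T = C + 19.4·(0.99744, 0.071497) = (38.108, 25.281). Then |LT| = |T − L| = 45.731.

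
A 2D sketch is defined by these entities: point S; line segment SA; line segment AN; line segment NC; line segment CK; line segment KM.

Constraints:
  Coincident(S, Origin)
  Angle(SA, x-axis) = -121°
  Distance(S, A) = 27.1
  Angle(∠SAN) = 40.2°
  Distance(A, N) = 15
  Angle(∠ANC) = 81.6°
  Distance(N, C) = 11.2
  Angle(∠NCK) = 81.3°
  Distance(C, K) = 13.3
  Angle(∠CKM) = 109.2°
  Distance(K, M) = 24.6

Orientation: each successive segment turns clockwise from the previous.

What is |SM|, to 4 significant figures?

40.71

∠NCK = 81.3° gives CK at -97.90° from the x-axis; with |CK| = 13.3, K = (-6.985, -21.44). ∠CKM = 109.2° gives KM at -168.7° from the x-axis; with |KM| = 24.6, M = (-31.11, -26.26). Then |SM| = |M − S| = 40.71.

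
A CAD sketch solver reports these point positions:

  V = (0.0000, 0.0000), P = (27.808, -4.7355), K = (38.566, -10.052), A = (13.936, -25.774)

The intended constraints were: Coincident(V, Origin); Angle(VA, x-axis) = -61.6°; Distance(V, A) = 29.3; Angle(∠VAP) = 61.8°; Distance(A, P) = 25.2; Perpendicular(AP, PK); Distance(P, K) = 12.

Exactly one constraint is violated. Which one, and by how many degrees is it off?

Perpendicular(AP, PK) — off by 7.10°.

V = (0.00, 0.00) ✓; VA at -61.60° ✓; |VA| = 29.30 ✓; ∠VAP = 61.80° ✓; |AP| = 25.20 ✓; ∠(AP, PK) = 82.90° ✗; |PK| = 12.00 ✓.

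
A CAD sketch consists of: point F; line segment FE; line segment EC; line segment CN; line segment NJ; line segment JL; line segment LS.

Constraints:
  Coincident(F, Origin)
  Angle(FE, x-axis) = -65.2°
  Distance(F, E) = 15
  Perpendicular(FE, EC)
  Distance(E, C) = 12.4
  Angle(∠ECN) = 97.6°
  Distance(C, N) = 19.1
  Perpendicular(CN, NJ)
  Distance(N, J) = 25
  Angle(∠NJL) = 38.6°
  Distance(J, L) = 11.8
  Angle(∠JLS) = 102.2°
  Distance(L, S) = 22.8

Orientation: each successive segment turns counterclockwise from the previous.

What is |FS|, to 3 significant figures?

20.7

F is at the origin; FE runs at -65.2° with length 15.0, so E = (6.29, -13.6). FE ⟂ EC, so EC runs at 24.8°; with |EC| = 12.4, C = (17.5, -8.42). ∠ECN = 97.6° gives CN at 107° from the x-axis; with |CN| = 19.1, N = (11.9, 9.83). CN is perpendicular to NJ, so NJ runs at -163°; with |NJ| = 25.0, J = (-12.0, 2.44). ∠NJL = 38.6° gives JL at -21.4° from the x-axis; with |JL| = 11.8, L = (-0.995, -1.87). ∠JLS = 102.2° gives LS at 56.4° from the x-axis; with |LS| = 22.8, S = (11.6, 17.1). Then |FS| = |S − F| = 20.7.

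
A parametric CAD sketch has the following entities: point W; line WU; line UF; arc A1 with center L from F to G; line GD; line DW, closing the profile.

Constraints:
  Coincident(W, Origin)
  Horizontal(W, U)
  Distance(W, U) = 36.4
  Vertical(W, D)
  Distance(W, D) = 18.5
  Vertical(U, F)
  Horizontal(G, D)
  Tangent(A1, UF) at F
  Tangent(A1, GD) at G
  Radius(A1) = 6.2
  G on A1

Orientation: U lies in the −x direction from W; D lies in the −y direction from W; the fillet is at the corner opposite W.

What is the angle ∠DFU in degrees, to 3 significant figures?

99.7°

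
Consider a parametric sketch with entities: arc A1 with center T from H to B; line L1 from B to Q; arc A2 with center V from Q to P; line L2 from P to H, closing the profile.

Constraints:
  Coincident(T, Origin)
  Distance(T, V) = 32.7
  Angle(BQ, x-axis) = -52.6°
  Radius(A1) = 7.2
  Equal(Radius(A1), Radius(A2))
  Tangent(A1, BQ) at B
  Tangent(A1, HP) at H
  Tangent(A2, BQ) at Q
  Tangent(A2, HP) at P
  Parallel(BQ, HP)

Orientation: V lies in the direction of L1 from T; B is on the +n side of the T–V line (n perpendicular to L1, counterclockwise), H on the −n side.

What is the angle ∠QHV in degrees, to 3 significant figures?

11.3°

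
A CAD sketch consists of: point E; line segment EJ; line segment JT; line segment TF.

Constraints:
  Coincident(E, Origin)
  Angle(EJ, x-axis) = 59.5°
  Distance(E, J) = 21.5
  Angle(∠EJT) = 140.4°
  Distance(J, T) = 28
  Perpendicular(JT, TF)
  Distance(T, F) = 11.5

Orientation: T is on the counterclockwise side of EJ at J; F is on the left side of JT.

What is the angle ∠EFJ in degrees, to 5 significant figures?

25.161°

∠EJT = 140.4°, so JT runs at 59.5° + (180° − 140.4°) = 99.100° from the x-axis; with |JT| = 28.0, T = J + 28.0·(cos 99.100°, sin 99.100°) = (6.4836, 46.173). JT is perpendicular to TF; with |TF| = 11.5 on the left of JT, F = T + 11.5·(-0.98741, -0.15816) = (-4.8716, 44.354). Then cos ∠EFJ = FE·FJ / (|FE||FJ|), giving 25.161°.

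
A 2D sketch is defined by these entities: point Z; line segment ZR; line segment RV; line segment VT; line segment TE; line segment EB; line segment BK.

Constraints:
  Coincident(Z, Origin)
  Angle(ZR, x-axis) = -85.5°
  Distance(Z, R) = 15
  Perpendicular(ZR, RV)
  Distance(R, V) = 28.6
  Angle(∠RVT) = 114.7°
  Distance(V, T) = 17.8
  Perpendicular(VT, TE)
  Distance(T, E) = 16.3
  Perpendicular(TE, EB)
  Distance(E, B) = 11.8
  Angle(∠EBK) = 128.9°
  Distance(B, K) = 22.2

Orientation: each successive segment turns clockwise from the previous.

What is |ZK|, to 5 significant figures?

34.592

Z is at the origin; ZR runs at -85.5° with length 15.0, so R = (1.1769, -14.954). ZR ⟂ RV, so RV runs at -175.50°; with |RV| = 28.6, V = (-27.335, -17.198). ∠RVT = 114.7° gives VT at 119.20° from the x-axis; with |VT| = 17.8, T = (-36.019, -1.6597). VT is perpendicular to TE, so TE runs at 29.200°; with |TE| = 16.3, E = (-21.790, 6.2924). The perpendicularity gives EB at right angles to TE, so EB runs at -60.800°; with |EB| = 11.8, B = (-16.033, -4.0080). ∠EBK = 128.9° gives BK at -111.90° from the x-axis; with |BK| = 22.2, K = (-24.314, -24.606). Then |ZK| = |K − Z| = 34.592.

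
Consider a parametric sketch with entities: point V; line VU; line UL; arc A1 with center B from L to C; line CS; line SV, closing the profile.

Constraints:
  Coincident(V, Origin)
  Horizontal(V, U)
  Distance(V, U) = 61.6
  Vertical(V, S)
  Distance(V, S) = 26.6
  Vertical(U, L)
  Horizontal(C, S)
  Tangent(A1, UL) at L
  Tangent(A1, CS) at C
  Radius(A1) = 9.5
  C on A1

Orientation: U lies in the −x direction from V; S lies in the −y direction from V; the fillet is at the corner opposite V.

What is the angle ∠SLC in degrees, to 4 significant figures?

36.23°

V is at the origin; VU is horizontal with |VU| = 61.6 and U on the −x side, so U = (-61.60, 0.000). V and S share the same x with |VS| = 26.6 and S on the −y side, so S = (0.000, -26.60). The virtual corner opposite V is at (-61.60, -26.60). A1 meets UL tangentially, so BL is at right angles to UL and tangency of A1 to CS means the radius BC is perpendicular to CS, with radius 9.5, so the center B sits 9.5 in from both sides at B = (-52.10, -17.10). That places the tangent points at L = (-61.60, -17.10) on UL and C = (-52.10, -26.60) on CS. Then cos ∠SLC = LS·LC / (|LS||LC|), giving 36.23°.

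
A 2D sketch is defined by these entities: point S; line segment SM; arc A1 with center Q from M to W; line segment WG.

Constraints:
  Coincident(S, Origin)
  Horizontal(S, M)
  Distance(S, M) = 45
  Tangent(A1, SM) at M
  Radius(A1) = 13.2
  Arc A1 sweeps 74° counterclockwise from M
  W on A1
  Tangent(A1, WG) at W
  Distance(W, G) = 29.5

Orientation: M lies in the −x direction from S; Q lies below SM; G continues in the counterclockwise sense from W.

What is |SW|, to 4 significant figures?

58.48

S is at the origin; SM is horizontal with |SM| = 45.0 and M on the −x side, so M = (-45.00, 0.000). A1 meets SM tangentially, so QM is at right angles to SM, so Q = M + (0, -13.2) = (-45.00, -13.20). On A1, M sits at bearing 90° from Q; a 74° counterclockwise sweep puts W at bearing 164°, so W = Q + 13.2·(cos 164°, sin 164°) = (-57.69, -9.562). Then |SW| = |W − S| = 58.48.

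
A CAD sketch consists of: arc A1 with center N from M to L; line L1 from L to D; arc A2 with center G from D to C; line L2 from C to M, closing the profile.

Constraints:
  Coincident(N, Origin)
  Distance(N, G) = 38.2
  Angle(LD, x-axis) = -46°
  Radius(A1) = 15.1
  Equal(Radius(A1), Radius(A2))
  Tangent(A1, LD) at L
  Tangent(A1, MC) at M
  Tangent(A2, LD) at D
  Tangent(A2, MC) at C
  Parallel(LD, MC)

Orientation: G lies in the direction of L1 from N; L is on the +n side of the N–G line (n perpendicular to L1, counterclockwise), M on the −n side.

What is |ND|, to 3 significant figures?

41.1

The slot axis is L1's direction at -46.0°, so u = (cos -46.0°, sin -46.0°) = (0.695, -0.719) and n = (−sin -46.0°, cos -46.0°) = (0.719, 0.695). N is at the origin and G lies 38.2 along u from N, so G = 38.2·u = (26.5, -27.5). Tangency of A1 to both parallel lines with radius 15.1 puts L and M at N ± 15.1·n: L = (10.9, 10.5), M = (-10.9, -10.5). Equal radii place D and C the same way about G: D = G + 15.1·n = (37.4, -17.0), C = G − 15.1·n = (15.7, -38.0). Then |ND| = |D − N| = 41.1.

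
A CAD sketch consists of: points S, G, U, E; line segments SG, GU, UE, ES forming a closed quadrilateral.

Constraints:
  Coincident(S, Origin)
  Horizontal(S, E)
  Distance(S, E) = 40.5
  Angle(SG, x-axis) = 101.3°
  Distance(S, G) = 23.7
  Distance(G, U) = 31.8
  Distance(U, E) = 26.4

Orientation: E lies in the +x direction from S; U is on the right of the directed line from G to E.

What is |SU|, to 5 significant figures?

14.403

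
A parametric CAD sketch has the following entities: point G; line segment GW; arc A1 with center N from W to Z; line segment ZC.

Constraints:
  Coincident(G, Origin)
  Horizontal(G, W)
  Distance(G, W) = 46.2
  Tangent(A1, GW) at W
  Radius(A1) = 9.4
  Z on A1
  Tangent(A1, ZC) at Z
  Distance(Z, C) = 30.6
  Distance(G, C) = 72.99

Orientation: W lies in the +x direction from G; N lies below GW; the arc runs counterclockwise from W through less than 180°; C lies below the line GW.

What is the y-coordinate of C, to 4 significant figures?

-36.53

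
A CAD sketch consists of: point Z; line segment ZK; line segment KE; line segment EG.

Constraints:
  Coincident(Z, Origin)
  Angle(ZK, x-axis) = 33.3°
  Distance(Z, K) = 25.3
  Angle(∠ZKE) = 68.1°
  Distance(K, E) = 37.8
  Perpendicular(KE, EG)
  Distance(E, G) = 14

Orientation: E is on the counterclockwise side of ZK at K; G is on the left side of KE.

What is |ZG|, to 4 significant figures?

29.90

∠ZKE = 68.1°, so KE runs at 33.3° + (180° − 68.1°) = 145.2° from the x-axis; with |KE| = 37.8, E = K + 37.8·(cos 145.2°, sin 145.2°) = (-9.894, 35.46). KE ⟂ EG; with |EG| = 14.0 on the left of KE, G = E + 14.0·(-0.5707, -0.8211) = (-17.88, 23.97). Then |ZG| = |G − Z| = 29.90.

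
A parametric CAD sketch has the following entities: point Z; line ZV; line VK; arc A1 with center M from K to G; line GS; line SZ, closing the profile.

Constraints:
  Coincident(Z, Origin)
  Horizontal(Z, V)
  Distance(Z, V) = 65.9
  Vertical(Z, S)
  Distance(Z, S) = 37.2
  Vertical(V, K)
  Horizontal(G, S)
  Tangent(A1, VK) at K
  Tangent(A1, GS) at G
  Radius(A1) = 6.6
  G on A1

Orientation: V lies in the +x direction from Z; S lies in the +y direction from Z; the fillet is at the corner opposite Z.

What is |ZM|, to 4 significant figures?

66.73

Z and S share the same x with |ZS| = 37.2 and S on the +y side, so S = (0.000, 37.20). The virtual corner opposite Z is at (65.90, 37.20). Tangency of A1 to VK means the radius MK is perpendicular to VK and the tangent condition forces MG to be normal to GS, with radius 6.6, so the center M sits 6.6 in from both sides at M = (59.30, 30.60). Then |ZM| = |M − Z| = 66.73.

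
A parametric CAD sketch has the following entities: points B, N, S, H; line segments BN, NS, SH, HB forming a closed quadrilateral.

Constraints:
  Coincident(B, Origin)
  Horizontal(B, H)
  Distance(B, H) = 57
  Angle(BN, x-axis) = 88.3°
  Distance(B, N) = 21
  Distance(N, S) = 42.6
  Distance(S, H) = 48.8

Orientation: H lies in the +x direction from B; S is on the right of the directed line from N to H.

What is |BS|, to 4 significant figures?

23.50

B is at the origin; B and H share the same y with |BH| = 57.0 and H in +x, so H = (57.0, 0). BN runs at 88.3° with |BN| = 21.0, so N = (0.6230, 20.99). S is determined by |NS| = 42.6 and |SH| = 48.8 together: it lies at the intersection of circle(N, 42.6) and circle(H, 48.8). With |NH| = 60.16, the foot of the radical line on NH is 25.37 from N and the perpendicular offset is √(42.6² − 25.37²) = 34.22. Taking the right-of-NH solution: S = (12.46, -19.93).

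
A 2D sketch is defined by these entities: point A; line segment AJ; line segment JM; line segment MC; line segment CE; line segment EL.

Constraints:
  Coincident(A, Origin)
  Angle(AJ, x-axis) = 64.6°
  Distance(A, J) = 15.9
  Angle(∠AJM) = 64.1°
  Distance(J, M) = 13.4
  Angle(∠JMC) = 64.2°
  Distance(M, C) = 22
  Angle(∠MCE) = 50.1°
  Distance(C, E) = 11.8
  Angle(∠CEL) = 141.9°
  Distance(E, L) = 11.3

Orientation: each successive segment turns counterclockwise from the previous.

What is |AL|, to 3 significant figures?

17.1

A is at the origin; AJ runs at 64.6° with length 15.9, so J = (6.82, 14.4). ∠AJM = 64.1° gives JM at -180° from the x-axis; with |JM| = 13.4, M = (-6.58, 14.2). ∠JMC = 64.2° gives MC at -63.7° from the x-axis; with |MC| = 22.0, C = (3.17, -5.48). ∠MCE = 50.1° gives CE at 66.2° from the x-axis; with |CE| = 11.8, E = (7.93, 5.32). ∠CEL = 141.9° gives EL at 104° from the x-axis; with |EL| = 11.3, L = (5.14, 16.3). Then |AL| = |L − A| = 17.1.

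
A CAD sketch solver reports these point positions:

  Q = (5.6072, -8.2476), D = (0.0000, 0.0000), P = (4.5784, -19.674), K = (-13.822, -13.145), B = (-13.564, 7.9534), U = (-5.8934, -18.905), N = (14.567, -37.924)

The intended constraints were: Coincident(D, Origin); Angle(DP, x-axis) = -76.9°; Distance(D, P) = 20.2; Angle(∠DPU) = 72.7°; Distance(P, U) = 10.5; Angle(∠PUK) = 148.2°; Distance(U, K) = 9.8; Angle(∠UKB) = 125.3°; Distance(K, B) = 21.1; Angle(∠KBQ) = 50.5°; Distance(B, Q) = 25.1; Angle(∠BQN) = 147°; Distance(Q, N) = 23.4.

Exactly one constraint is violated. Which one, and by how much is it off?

Distance(Q, N) = 23.4 — off by 7.60.

D = (0.00, 0.00) ✓; DP at -76.90° ✓; |DP| = 20.20 ✓; ∠DPU = 72.70° ✓; |PU| = 10.50 ✓; ∠PUK = 148.2° ✓; |UK| = 9.800 ✓; ∠UKB = 125.3° ✓; |KB| = 21.10 ✓; ∠KBQ = 50.50° ✓; |BQ| = 25.10 ✓; ∠BQN = 147.0° ✓; |QN| = 31.00 ✗.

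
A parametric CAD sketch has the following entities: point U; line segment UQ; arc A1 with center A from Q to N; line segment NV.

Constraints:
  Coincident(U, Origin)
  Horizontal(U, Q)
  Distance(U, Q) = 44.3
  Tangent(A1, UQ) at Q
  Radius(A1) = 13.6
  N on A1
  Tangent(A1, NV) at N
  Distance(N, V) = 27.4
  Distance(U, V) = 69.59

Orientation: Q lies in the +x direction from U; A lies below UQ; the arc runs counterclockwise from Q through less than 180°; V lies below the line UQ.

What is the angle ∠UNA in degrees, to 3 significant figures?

98.4°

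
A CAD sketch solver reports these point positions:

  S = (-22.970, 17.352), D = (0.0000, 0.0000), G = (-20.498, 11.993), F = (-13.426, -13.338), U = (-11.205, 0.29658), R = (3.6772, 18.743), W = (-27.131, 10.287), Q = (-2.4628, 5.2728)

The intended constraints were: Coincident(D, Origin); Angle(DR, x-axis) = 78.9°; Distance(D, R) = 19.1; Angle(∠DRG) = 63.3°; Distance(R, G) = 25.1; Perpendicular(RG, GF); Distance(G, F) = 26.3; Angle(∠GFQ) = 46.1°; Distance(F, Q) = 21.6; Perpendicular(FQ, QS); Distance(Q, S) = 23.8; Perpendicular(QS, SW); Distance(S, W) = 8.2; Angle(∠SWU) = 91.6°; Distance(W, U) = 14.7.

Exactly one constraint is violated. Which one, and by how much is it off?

Distance(W, U) = 14.7 — off by 4.10.

D = (0.00, 0.00) ✓; DR at 78.90° ✓; |DR| = 19.10 ✓; ∠DRG = 63.30° ✓; |RG| = 25.10 ✓; ∠(RG, GF) = 90.00° ✓; |GF| = 26.30 ✓; ∠GFQ = 46.10° ✓; |FQ| = 21.60 ✓; ∠(FQ, QS) = 90.00° ✓; |QS| = 23.80 ✓; ∠(QS, SW) = 90.00° ✓; |SW| = 8.199 ✓; ∠SWU = 91.60° ✓; |WU| = 18.80 ✗.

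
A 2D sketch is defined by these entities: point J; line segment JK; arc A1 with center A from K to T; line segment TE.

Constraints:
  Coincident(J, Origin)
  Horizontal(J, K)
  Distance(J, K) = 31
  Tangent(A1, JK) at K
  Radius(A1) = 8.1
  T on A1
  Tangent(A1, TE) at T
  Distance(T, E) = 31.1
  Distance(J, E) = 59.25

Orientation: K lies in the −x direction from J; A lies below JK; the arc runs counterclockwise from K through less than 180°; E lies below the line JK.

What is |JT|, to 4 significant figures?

39.25

Checks: ∠(AK, KJ) = 90.00° ✓; |AT| = 8.100 ✓; ∠(AT, TE) = 90.00° ✓; |TE| = 31.10 ✓; |JE| = 59.25 ✓.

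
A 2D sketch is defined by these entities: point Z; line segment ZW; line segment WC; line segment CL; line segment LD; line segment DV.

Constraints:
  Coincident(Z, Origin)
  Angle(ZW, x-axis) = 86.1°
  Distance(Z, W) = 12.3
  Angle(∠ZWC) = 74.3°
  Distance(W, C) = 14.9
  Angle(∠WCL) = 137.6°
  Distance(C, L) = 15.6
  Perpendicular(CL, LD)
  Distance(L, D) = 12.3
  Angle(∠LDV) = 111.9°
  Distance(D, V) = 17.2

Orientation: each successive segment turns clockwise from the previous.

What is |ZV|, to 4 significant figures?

2.178

CL ⟂ LD, so LD runs at -152.0°; with |LD| = 12.3, D = (11.34, -12.28). ∠LDV = 111.9° gives DV at 139.9° from the x-axis; with |DV| = 17.2, V = (-1.820, -1.196). Then |ZV| = |V − Z| = 2.178.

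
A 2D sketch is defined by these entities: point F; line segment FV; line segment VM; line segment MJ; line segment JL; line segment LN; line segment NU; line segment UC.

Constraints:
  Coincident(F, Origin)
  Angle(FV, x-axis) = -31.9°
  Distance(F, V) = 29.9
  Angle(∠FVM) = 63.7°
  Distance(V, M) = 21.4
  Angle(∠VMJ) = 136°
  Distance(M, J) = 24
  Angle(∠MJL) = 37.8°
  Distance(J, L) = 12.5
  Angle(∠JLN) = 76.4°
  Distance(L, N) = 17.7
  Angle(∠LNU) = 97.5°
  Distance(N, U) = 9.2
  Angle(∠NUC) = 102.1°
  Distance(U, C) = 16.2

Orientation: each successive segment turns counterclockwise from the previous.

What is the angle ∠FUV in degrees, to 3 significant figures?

44.0°

F is at the origin; FV runs at -31.9° with length 29.9, so V = (25.4, -15.8). ∠FVM = 63.7° gives VM at 84.4° from the x-axis; with |VM| = 21.4, M = (27.5, 5.50). ∠VMJ = 136.0° gives MJ at 128° from the x-axis; with |MJ| = 24.0, J = (12.6, 24.3). ∠MJL = 37.8° gives JL at -89.4° from the x-axis; with |JL| = 12.5, L = (12.7, 11.8). ∠JLN = 76.4° gives LN at 14.2° from the x-axis; with |LN| = 17.7, N = (29.9, 16.1). ∠LNU = 97.5° gives NU at 96.7° from the x-axis; with |NU| = 9.2, U = (28.8, 25.3). Then cos ∠FUV = UF·UV / (|UF||UV|), giving 44.0°.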